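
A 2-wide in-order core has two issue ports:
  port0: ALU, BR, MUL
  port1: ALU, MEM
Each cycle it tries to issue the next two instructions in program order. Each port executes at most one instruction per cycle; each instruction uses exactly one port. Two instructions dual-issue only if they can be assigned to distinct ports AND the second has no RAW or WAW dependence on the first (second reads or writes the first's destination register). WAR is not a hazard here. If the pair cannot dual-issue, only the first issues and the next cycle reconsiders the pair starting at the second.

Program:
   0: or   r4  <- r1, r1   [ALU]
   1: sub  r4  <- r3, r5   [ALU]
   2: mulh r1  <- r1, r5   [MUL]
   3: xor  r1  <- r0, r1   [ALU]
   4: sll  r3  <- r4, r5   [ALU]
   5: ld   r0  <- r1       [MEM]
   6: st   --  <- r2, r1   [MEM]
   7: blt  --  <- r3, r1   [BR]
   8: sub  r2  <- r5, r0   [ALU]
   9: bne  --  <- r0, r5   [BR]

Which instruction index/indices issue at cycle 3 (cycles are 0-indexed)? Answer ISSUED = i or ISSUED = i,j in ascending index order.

ISSUED = 5

[0] i0  or.ALU  -- WAW r4
[1] i1/i2  sub.ALU mulh.MUL  -- dual
[2] i3/i4  xor.ALU sll.ALU  -- dual
[3] i5  ld.MEM  -- no-port MEM/MEM
[4] i6/i7  st.MEM blt.BR  -- dual
[5] i8/i9  sub.ALU bne.BR  -- dual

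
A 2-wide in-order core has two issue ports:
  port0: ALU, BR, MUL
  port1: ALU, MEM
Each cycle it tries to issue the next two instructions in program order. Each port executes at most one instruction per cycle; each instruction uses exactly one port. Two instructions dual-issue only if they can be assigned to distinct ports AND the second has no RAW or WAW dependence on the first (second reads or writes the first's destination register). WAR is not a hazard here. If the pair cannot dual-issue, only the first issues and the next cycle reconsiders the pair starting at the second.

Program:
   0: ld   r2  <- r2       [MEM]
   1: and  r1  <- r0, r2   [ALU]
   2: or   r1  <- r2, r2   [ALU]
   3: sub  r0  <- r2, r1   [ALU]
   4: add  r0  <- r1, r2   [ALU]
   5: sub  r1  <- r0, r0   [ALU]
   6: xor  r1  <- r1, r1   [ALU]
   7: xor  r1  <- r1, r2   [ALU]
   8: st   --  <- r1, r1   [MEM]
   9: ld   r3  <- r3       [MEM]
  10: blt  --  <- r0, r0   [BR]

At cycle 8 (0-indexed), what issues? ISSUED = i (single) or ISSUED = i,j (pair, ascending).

c0: i0 ld  RAW r2
c1: i1 and  WAW r1
c2: i2 or  RAW r1
c3: i3 sub  WAW r0
c4: i4 add  RAW r0
c5: i5 sub  RAW+WAW r1
c6: i6 xor  RAW+WAW r1
c7: i7 xor  RAW r1
c8: i8 st  no-port MEM/MEM
c9: i9/i10 ld blt  pair

ISSUED = 8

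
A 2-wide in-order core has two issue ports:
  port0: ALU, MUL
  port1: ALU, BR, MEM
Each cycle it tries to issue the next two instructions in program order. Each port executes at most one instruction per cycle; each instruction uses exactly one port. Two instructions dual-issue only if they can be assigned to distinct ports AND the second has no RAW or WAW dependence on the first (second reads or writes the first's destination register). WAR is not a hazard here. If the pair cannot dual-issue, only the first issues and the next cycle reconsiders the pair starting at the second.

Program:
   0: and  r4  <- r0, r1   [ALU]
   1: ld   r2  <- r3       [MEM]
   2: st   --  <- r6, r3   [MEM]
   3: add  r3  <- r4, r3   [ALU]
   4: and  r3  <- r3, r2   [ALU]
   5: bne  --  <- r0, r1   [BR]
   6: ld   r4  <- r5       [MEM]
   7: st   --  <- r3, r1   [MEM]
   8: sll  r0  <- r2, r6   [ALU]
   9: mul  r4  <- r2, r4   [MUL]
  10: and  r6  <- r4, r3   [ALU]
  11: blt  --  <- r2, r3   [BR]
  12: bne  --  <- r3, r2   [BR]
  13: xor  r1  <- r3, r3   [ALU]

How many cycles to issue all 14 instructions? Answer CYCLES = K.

CYCLES = 8

0. and ld @i0,i1  | pair
1. st add @i2,i3  | pair
2. and bne @i4,i5  | pair
3. ld @i6  | no-port MEM/MEM
4. st sll @i7,i8  | pair
5. mul @i9  | RAW r4
6. and blt @i10,i11  | pair
7. bne xor @i12,i13  | pair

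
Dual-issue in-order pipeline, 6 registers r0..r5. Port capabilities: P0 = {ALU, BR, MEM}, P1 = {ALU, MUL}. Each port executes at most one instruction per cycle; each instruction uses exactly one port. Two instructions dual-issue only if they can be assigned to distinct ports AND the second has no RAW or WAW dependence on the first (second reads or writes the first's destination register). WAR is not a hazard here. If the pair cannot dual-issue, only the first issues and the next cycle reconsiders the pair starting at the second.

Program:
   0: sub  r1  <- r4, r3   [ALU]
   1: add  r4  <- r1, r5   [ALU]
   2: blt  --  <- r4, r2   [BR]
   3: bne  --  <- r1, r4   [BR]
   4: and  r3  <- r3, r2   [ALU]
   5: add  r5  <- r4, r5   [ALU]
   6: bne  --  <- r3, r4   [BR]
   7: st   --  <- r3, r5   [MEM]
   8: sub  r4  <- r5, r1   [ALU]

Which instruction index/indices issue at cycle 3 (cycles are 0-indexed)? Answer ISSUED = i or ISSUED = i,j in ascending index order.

ISSUED = 3,4

c0: i0 sub  RAW r1
c1: i1 add  RAW r4
c2: i2 blt  no-port BR/BR
c3: i3,i4 bne and  dual
c4: i5,i6 add bne  dual
c5: i7,i8 st sub  dual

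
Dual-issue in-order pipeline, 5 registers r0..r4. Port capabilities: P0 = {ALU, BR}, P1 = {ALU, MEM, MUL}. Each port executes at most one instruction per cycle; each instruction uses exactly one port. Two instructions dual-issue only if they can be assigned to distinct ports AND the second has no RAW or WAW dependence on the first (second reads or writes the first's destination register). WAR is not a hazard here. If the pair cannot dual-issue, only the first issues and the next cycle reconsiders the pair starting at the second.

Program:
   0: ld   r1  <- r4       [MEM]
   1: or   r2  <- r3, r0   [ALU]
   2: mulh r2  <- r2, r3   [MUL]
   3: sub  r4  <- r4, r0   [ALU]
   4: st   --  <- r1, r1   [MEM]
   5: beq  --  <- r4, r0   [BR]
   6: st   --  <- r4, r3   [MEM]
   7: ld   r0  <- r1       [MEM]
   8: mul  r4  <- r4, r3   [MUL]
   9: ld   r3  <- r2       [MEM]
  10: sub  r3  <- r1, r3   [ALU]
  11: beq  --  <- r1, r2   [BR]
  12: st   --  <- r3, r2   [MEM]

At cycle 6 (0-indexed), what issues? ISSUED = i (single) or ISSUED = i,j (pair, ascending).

ISSUED = 9

c0: i0+i1 ld+or  dual
c1: i2+i3 mulh+sub  dual
c2: i4+i5 st+beq  dual
c3: i6 st  no-port MEM/MEM
c4: i7 ld  no-port MEM/MUL
c5: i8 mul  no-port MUL/MEM
c6: i9 ld  RAW+WAW r3
c7: i10+i11 sub+beq  dual
c8: i12 st  tail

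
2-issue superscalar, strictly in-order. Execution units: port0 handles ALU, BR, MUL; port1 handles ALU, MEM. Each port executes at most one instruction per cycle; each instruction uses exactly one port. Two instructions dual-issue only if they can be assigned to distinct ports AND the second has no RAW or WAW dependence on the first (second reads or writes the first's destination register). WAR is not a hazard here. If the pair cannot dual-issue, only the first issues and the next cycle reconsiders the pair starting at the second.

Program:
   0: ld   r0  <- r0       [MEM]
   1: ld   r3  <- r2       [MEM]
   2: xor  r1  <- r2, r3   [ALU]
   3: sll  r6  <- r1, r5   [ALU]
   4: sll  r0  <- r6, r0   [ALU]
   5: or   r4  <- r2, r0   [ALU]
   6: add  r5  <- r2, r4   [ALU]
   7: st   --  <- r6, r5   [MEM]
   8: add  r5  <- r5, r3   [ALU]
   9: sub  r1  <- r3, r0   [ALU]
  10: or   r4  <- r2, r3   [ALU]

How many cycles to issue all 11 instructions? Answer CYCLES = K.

CYCLES = 9

c0: i0 ld.MEM  no-port MEM/MEM
c1: i1 ld.MEM  RAW r3
c2: i2 xor.ALU  RAW r1
c3: i3 sll.ALU  RAW r6
c4: i4 sll.ALU  RAW r0
c5: i5 or.ALU  RAW r4
c6: i6 add.ALU  RAW r5
c7: i7+i8 st.MEM;add.ALU  dual
c8: i9+i10 sub.ALU;or.ALU  dual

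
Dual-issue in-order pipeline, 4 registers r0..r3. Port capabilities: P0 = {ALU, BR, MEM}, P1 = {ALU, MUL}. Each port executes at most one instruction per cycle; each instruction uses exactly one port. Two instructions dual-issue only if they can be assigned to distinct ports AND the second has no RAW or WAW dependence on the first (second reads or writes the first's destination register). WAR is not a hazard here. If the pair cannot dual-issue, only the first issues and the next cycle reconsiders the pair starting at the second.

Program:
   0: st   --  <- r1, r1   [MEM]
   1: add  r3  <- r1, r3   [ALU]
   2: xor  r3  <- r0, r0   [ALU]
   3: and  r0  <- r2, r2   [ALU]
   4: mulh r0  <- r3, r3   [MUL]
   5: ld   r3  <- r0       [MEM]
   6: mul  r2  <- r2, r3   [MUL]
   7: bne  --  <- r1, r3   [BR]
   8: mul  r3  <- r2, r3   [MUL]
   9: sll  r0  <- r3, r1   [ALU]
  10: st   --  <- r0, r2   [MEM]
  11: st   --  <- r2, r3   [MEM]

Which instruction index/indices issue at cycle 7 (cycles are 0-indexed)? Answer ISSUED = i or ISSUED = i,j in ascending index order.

ISSUED = 10

0. st.MEM;add.ALU @i0/i1  | dual
1. xor.ALU;and.ALU @i2/i3  | dual
2. mulh.MUL @i4  | RAW r0
3. ld.MEM @i5  | RAW r3
4. mul.MUL;bne.BR @i6/i7  | dual
5. mul.MUL @i8  | RAW r3
6. sll.ALU @i9  | RAW r0
7. st.MEM @i10  | no-port MEM/MEM
8. st.MEM @i11  | tail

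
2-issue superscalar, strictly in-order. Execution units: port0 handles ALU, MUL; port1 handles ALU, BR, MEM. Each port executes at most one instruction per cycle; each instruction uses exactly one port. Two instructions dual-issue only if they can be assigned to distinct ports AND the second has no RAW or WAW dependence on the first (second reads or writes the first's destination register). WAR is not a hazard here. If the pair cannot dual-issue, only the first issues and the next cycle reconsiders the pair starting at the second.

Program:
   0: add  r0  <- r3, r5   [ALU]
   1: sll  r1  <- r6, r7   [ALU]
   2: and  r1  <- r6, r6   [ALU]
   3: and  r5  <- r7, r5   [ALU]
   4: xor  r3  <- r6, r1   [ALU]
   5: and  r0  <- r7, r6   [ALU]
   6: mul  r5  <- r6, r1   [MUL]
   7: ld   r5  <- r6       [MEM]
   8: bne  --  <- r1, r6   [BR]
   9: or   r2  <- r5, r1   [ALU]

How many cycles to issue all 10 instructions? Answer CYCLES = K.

CYCLES = 6

c0: i0,i1 add sll  dual
c1: i2,i3 and and  dual
c2: i4,i5 xor and  dual
c3: i6 mul  WAW r5
c4: i7 ld  no-port MEM/BR
c5: i8,i9 bne or  dual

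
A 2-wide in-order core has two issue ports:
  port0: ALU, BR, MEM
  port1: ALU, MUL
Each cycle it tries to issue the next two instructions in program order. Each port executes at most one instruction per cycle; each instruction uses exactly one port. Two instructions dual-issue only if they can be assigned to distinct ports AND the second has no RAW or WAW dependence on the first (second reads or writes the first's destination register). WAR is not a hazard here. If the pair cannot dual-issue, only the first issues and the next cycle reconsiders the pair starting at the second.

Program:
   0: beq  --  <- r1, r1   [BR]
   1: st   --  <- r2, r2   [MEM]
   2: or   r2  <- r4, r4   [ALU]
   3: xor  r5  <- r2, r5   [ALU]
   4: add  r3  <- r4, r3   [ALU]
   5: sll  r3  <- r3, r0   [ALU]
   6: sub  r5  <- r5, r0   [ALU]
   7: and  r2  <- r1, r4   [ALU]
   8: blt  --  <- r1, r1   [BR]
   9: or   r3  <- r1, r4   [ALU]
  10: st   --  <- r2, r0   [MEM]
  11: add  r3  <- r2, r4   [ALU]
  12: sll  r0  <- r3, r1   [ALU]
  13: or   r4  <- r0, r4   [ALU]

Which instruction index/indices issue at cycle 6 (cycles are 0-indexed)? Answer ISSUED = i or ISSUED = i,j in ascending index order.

ISSUED = 11

[0] i0  beq  -- no-port BR/MEM
[1] i1&i2  st+or  -- pair
[2] i3&i4  xor+add  -- pair
[3] i5&i6  sll+sub  -- pair
[4] i7&i8  and+blt  -- pair
[5] i9&i10  or+st  -- pair
[6] i11  add  -- RAW r3
[7] i12  sll  -- RAW r0
[8] i13  or  -- tail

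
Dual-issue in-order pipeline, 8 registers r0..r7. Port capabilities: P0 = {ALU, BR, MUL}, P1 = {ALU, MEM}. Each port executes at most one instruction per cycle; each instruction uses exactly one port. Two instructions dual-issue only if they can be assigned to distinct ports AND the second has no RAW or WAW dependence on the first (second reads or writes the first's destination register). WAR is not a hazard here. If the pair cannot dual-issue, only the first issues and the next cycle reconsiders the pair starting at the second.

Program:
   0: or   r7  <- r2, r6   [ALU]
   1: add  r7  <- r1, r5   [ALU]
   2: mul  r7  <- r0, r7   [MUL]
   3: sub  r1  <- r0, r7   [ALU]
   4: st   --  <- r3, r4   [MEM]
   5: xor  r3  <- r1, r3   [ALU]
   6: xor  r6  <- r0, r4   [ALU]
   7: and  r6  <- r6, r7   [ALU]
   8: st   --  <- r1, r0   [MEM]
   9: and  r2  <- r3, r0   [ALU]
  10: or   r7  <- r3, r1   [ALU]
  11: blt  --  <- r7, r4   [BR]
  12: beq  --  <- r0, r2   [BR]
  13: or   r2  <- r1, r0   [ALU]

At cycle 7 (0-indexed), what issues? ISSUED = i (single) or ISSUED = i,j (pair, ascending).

#0 head=0: or i0 WAW r7
#1 head=1: add i1 RAW+WAW r7
#2 head=2: mul i2 RAW r7
#3 head=3: sub/st i3,i4 2-wide
#4 head=5: xor/xor i5,i6 2-wide
#5 head=7: and/st i7,i8 2-wide
#6 head=9: and/or i9,i10 2-wide
#7 head=11: blt i11 no-port BR/BR
#8 head=12: beq/or i12,i13 2-wide

ISSUED = 11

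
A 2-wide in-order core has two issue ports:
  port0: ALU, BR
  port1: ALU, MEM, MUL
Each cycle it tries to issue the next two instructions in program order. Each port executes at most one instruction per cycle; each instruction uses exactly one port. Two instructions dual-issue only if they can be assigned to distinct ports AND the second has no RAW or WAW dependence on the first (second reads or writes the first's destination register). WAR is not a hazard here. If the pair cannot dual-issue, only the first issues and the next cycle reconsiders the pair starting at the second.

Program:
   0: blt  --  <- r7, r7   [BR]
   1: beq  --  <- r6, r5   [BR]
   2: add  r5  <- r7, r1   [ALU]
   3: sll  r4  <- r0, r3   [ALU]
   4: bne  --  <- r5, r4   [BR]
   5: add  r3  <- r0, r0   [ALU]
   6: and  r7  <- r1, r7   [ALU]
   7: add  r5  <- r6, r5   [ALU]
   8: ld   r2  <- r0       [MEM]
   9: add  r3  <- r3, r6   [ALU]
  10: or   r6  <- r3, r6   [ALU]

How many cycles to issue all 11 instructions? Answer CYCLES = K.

CYCLES = 7

0. blt.BR @i0  | no-port BR/BR
1. beq.BR+add.ALU @i1+i2  | dual
2. sll.ALU @i3  | RAW r4
3. bne.BR+add.ALU @i4+i5  | dual
4. and.ALU+add.ALU @i6+i7  | dual
5. ld.MEM+add.ALU @i8+i9  | dual
6. or.ALU @i10  | tail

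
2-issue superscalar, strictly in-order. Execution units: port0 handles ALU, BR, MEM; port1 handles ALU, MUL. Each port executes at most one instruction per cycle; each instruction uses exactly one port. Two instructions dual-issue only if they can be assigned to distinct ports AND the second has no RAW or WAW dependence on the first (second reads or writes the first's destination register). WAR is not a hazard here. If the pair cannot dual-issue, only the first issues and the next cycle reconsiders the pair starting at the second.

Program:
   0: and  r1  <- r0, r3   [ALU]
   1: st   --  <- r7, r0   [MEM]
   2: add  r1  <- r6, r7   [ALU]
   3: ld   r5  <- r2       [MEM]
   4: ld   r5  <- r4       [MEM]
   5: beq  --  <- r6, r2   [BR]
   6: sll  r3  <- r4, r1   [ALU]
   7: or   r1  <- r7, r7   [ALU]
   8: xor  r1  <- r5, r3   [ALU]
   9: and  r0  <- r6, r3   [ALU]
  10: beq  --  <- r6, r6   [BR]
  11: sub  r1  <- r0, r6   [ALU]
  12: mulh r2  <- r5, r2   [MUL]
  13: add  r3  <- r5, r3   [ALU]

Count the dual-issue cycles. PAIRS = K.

PAIRS = 6

c0: i0,i1 and st  pair
c1: i2,i3 add ld  pair
c2: i4 ld  no-port MEM/BR
c3: i5,i6 beq sll  pair
c4: i7 or  WAW r1
c5: i8,i9 xor and  pair
c6: i10,i11 beq sub  pair
c7: i12,i13 mulh add  pair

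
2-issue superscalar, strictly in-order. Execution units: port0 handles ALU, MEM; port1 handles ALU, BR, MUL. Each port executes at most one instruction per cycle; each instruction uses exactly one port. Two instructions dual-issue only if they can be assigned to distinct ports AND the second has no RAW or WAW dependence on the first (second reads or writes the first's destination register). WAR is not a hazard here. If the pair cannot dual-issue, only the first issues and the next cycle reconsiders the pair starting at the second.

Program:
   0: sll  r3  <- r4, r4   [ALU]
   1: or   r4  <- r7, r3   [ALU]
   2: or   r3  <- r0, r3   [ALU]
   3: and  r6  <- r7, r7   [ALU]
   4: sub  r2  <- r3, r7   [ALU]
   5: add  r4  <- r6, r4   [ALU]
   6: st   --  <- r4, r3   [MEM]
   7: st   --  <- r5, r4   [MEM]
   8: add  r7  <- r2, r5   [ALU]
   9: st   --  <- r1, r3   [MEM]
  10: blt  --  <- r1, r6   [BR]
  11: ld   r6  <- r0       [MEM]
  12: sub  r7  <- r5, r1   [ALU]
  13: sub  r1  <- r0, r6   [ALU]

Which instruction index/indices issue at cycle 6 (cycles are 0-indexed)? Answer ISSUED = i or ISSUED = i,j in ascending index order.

#0 head=0: sll i0 RAW r3
#1 head=1: or/or i1+i2 pair
#2 head=3: and/sub i3+i4 pair
#3 head=5: add i5 RAW r4
#4 head=6: st i6 no-port MEM/MEM
#5 head=7: st/add i7+i8 pair
#6 head=9: st/blt i9+i10 pair
#7 head=11: ld/sub i11+i12 pair
#8 head=13: sub i13 tail

ISSUED = 9,10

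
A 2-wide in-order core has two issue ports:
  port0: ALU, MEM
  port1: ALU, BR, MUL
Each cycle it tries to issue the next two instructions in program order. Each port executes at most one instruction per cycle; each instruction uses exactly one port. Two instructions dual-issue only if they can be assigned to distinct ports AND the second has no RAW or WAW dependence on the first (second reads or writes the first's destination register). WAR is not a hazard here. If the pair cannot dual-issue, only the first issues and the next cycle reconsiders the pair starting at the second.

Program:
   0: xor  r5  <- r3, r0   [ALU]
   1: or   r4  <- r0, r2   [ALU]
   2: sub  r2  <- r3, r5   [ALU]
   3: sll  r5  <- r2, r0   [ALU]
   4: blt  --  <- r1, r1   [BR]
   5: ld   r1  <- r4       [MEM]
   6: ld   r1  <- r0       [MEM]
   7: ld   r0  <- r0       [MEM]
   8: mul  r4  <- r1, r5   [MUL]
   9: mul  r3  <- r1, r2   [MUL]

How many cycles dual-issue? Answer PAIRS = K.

PAIRS = 3

  cy0 -> i0+i1 (xor+or) pair
  cy1 -> i2 (sub) RAW r2
  cy2 -> i3+i4 (sll+blt) pair
  cy3 -> i5 (ld) no-port MEM/MEM
  cy4 -> i6 (ld) no-port MEM/MEM
  cy5 -> i7+i8 (ld+mul) pair
  cy6 -> i9 (mul) tail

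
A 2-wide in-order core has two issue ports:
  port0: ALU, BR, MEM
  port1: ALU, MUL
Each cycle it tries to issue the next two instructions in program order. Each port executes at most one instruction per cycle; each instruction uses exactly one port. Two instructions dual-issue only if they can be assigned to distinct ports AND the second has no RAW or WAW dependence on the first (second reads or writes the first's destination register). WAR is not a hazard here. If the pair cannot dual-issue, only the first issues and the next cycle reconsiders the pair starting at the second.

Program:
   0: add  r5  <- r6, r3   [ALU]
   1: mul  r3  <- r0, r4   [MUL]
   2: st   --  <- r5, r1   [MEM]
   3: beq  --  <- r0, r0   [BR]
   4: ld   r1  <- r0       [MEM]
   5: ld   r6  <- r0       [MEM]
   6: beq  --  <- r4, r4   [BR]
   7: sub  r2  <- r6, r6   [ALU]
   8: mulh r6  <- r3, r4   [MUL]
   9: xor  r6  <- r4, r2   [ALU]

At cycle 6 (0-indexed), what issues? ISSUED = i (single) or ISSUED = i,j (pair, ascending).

[0] i0/i1  add.ALU mul.MUL  -- 2-wide
[1] i2  st.MEM  -- no-port MEM/BR
[2] i3  beq.BR  -- no-port BR/MEM
[3] i4  ld.MEM  -- no-port MEM/MEM
[4] i5  ld.MEM  -- no-port MEM/BR
[5] i6/i7  beq.BR sub.ALU  -- 2-wide
[6] i8  mulh.MUL  -- WAW r6
[7] i9  xor.ALU  -- tail

ISSUED = 8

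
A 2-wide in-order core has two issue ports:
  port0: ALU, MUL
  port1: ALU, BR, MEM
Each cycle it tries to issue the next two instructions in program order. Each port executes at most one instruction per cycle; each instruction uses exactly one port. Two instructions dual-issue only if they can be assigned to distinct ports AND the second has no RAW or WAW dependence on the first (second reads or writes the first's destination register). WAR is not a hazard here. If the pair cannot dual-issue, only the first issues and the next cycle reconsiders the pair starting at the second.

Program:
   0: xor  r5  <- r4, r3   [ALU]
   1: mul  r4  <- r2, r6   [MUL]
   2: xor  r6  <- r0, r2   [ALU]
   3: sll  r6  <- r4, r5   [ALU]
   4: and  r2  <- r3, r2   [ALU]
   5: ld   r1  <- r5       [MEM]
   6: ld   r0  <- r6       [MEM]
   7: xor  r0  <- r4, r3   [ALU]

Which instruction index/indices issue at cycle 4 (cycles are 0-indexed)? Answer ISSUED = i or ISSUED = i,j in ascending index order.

ISSUED = 6

  cy0 -> i0/i1 (xor.ALU;mul.MUL) pair
  cy1 -> i2 (xor.ALU) WAW r6
  cy2 -> i3/i4 (sll.ALU;and.ALU) pair
  cy3 -> i5 (ld.MEM) no-port MEM/MEM
  cy4 -> i6 (ld.MEM) WAW r0
  cy5 -> i7 (xor.ALU) tail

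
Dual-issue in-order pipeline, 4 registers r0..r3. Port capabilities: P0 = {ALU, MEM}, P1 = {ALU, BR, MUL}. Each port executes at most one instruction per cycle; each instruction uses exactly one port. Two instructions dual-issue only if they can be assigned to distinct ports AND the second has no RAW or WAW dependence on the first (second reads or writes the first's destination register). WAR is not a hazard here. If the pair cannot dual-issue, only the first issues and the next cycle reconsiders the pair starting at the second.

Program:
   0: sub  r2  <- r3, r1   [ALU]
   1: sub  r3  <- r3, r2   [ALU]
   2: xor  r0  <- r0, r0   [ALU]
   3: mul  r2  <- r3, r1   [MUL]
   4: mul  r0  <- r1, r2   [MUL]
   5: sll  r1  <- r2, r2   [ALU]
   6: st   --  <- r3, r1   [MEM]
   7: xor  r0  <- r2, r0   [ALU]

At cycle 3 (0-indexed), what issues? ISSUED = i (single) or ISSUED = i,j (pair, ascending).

[0] i0  sub  -- RAW r2
[1] i1+i2  sub;xor  -- pair
[2] i3  mul  -- no-port MUL/MUL
[3] i4+i5  mul;sll  -- pair
[4] i6+i7  st;xor  -- pair

ISSUED = 4,5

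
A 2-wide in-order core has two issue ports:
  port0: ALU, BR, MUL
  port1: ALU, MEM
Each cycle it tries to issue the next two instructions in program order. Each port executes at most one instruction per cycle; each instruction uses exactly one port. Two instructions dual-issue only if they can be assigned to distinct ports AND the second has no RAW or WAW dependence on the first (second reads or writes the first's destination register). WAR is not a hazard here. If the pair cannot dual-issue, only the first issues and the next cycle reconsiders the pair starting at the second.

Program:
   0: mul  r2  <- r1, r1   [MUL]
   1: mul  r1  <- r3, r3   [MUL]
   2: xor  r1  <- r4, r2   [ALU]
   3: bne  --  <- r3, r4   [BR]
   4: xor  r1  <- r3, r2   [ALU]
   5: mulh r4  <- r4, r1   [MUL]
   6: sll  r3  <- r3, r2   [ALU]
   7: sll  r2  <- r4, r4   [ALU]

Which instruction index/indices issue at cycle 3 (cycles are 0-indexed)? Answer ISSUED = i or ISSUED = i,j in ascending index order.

ISSUED = 4

c0: i0 mul.MUL  no-port MUL/MUL
c1: i1 mul.MUL  WAW r1
c2: i2,i3 xor.ALU;bne.BR  2-wide
c3: i4 xor.ALU  RAW r1
c4: i5,i6 mulh.MUL;sll.ALU  2-wide
c5: i7 sll.ALU  tail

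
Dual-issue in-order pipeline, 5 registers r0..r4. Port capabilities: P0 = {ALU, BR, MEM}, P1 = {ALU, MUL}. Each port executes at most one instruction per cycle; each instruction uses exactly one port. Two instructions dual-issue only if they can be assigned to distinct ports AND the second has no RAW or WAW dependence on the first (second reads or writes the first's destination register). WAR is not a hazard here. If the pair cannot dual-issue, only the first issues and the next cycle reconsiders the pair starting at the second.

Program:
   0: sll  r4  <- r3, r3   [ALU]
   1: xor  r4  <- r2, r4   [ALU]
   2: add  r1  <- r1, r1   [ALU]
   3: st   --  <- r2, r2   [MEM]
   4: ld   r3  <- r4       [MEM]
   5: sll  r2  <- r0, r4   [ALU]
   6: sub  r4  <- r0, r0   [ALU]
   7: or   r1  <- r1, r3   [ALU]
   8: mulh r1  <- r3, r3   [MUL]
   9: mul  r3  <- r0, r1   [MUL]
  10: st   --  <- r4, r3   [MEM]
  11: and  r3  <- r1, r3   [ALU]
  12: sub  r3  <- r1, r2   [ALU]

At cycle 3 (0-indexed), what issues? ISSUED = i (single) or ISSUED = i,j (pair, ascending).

#0 head=0: sll i0 RAW+WAW r4
#1 head=1: xor;add i1&i2 2-wide
#2 head=3: st i3 no-port MEM/MEM
#3 head=4: ld;sll i4&i5 2-wide
#4 head=6: sub;or i6&i7 2-wide
#5 head=8: mulh i8 no-port MUL/MUL
#6 head=9: mul i9 RAW r3
#7 head=10: st;and i10&i11 2-wide
#8 head=12: sub i12 tail

ISSUED = 4,5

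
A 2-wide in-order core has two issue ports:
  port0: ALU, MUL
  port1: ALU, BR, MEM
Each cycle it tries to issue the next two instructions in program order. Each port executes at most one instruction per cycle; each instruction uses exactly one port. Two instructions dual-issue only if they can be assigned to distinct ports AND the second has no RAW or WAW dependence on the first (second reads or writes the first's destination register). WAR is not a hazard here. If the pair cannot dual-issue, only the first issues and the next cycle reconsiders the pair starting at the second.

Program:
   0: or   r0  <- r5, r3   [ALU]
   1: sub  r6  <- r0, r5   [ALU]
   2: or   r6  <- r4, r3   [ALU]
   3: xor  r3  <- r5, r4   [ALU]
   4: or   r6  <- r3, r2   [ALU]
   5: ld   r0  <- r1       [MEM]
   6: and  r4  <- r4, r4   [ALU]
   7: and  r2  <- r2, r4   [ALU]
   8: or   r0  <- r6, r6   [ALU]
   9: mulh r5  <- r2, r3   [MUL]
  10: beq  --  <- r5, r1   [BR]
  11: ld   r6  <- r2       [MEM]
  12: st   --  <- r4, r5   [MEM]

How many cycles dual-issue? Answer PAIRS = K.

[0] i0  or.ALU  -- RAW r0
[1] i1  sub.ALU  -- WAW r6
[2] i2,i3  or.ALU/xor.ALU  -- dual
[3] i4,i5  or.ALU/ld.MEM  -- dual
[4] i6  and.ALU  -- RAW r4
[5] i7,i8  and.ALU/or.ALU  -- dual
[6] i9  mulh.MUL  -- RAW r5
[7] i10  beq.BR  -- no-port BR/MEM
[8] i11  ld.MEM  -- no-port MEM/MEM
[9] i12  st.MEM  -- tail

PAIRS = 3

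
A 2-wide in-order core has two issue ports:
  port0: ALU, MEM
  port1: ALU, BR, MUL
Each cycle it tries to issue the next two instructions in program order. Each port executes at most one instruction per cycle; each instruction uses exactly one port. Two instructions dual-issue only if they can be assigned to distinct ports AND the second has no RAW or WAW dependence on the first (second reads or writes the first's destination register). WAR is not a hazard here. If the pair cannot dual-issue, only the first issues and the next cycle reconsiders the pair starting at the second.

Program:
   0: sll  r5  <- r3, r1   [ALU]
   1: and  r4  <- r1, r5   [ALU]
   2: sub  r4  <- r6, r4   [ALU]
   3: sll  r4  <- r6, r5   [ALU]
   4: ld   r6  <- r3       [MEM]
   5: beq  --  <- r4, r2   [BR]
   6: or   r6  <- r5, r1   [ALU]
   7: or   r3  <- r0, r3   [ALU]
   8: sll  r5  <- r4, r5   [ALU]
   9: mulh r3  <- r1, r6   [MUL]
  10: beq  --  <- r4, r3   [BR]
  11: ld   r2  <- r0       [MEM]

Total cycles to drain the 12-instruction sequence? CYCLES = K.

CYCLES = 8

  cy0 -> i0 (sll.ALU) RAW r5
  cy1 -> i1 (and.ALU) RAW+WAW r4
  cy2 -> i2 (sub.ALU) WAW r4
  cy3 -> i3/i4 (sll.ALU ld.MEM) pair
  cy4 -> i5/i6 (beq.BR or.ALU) pair
  cy5 -> i7/i8 (or.ALU sll.ALU) pair
  cy6 -> i9 (mulh.MUL) no-port MUL/BR
  cy7 -> i10/i11 (beq.BR ld.MEM) pair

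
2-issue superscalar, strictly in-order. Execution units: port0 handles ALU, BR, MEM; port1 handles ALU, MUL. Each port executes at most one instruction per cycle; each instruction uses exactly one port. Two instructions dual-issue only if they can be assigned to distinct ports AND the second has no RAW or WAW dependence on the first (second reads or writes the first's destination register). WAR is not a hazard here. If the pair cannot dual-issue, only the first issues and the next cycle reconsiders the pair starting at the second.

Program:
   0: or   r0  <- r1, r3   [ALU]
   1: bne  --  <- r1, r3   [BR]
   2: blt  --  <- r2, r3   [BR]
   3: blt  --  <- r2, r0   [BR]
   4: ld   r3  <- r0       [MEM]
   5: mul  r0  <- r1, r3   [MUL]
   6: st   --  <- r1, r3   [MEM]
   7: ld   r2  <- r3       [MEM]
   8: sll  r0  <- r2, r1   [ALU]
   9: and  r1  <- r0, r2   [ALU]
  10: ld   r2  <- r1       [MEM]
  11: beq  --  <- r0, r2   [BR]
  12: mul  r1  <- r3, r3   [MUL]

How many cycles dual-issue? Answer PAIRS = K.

c0: i0,i1 or.ALU bne.BR  pair
c1: i2 blt.BR  no-port BR/BR
c2: i3 blt.BR  no-port BR/MEM
c3: i4 ld.MEM  RAW r3
c4: i5,i6 mul.MUL st.MEM  pair
c5: i7 ld.MEM  RAW r2
c6: i8 sll.ALU  RAW r0
c7: i9 and.ALU  RAW r1
c8: i10 ld.MEM  no-port MEM/BR
c9: i11,i12 beq.BR mul.MUL  pair

PAIRS = 3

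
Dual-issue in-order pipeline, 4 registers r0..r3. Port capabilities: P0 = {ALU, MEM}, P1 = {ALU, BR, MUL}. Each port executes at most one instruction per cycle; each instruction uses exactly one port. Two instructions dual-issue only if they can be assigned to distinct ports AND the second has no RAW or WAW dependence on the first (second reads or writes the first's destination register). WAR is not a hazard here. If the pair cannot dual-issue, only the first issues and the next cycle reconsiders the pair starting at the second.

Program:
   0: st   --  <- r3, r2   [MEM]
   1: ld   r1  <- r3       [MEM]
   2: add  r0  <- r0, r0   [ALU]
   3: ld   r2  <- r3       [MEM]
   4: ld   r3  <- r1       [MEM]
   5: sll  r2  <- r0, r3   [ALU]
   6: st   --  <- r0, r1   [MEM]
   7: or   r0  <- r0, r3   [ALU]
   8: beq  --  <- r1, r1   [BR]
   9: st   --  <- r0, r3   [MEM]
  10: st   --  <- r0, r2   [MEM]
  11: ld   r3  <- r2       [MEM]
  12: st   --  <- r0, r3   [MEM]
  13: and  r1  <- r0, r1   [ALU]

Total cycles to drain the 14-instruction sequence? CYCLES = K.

[0] i0  st.MEM  -- no-port MEM/MEM
[1] i1+i2  ld.MEM+add.ALU  -- dual
[2] i3  ld.MEM  -- no-port MEM/MEM
[3] i4  ld.MEM  -- RAW r3
[4] i5+i6  sll.ALU+st.MEM  -- dual
[5] i7+i8  or.ALU+beq.BR  -- dual
[6] i9  st.MEM  -- no-port MEM/MEM
[7] i10  st.MEM  -- no-port MEM/MEM
[8] i11  ld.MEM  -- no-port MEM/MEM
[9] i12+i13  st.MEM+and.ALU  -- dual

CYCLES = 10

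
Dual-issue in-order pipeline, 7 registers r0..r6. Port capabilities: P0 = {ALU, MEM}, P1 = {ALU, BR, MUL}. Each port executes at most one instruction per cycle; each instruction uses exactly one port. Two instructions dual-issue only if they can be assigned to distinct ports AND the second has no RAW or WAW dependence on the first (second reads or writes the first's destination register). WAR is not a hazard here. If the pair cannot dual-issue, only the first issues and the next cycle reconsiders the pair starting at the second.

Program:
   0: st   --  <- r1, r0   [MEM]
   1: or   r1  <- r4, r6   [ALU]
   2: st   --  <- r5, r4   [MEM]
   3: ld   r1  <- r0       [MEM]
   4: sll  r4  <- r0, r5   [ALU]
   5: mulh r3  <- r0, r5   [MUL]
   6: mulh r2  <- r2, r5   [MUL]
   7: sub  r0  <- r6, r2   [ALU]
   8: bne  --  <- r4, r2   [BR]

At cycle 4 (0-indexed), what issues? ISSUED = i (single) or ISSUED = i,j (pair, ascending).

ISSUED = 6

  cy0 -> i0&i1 (st/or) pair
  cy1 -> i2 (st) no-port MEM/MEM
  cy2 -> i3&i4 (ld/sll) pair
  cy3 -> i5 (mulh) no-port MUL/MUL
  cy4 -> i6 (mulh) RAW r2
  cy5 -> i7&i8 (sub/bne) pair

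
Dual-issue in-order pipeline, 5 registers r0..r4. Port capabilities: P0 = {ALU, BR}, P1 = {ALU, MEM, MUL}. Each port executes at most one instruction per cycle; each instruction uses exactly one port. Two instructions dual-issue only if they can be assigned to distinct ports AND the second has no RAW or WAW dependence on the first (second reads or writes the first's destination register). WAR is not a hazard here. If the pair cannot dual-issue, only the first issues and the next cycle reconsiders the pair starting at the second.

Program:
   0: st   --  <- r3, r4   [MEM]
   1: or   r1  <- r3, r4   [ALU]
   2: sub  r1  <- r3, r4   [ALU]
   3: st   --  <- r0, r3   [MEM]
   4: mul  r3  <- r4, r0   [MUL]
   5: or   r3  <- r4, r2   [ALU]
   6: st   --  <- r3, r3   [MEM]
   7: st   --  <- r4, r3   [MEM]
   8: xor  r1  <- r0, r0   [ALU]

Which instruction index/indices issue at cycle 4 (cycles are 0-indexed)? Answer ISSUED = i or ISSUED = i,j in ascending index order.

t=0 i0,i1:st.MEM or.ALU ; pair
t=1 i2,i3:sub.ALU st.MEM ; pair
t=2 i4:mul.MUL ; WAW r3
t=3 i5:or.ALU ; RAW r3
t=4 i6:st.MEM ; no-port MEM/MEM
t=5 i7,i8:st.MEM xor.ALU ; pair

ISSUED = 6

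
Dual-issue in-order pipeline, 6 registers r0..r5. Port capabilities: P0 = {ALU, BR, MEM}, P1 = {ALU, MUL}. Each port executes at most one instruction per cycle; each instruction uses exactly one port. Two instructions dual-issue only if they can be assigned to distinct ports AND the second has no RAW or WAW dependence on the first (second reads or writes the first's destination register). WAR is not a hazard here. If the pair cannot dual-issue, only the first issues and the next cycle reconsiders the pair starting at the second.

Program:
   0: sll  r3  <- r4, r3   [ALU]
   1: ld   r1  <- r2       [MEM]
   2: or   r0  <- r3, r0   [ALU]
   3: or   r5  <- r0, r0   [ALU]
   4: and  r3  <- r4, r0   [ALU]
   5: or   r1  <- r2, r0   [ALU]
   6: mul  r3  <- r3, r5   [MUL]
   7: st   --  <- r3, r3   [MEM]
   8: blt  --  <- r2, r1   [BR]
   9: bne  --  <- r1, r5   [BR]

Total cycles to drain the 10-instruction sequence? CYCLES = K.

CYCLES = 7

[0] i0&i1  sll;ld  -- dual
[1] i2  or  -- RAW r0
[2] i3&i4  or;and  -- dual
[3] i5&i6  or;mul  -- dual
[4] i7  st  -- no-port MEM/BR
[5] i8  blt  -- no-port BR/BR
[6] i9  bne  -- tail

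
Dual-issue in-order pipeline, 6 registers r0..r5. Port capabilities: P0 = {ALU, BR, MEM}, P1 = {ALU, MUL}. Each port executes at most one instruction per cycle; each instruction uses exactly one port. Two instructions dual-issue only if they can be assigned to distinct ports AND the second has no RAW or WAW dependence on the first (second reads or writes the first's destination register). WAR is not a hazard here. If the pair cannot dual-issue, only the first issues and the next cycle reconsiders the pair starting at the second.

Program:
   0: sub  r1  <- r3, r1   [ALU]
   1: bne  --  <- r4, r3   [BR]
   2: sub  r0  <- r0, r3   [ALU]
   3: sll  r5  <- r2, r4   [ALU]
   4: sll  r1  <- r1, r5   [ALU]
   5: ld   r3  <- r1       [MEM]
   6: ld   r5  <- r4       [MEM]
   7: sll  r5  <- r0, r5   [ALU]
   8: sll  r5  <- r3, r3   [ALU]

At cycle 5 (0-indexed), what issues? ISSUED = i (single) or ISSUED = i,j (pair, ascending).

ISSUED = 7

#0 head=0: sub bne i0&i1 dual
#1 head=2: sub sll i2&i3 dual
#2 head=4: sll i4 RAW r1
#3 head=5: ld i5 no-port MEM/MEM
#4 head=6: ld i6 RAW+WAW r5
#5 head=7: sll i7 WAW r5
#6 head=8: sll i8 tail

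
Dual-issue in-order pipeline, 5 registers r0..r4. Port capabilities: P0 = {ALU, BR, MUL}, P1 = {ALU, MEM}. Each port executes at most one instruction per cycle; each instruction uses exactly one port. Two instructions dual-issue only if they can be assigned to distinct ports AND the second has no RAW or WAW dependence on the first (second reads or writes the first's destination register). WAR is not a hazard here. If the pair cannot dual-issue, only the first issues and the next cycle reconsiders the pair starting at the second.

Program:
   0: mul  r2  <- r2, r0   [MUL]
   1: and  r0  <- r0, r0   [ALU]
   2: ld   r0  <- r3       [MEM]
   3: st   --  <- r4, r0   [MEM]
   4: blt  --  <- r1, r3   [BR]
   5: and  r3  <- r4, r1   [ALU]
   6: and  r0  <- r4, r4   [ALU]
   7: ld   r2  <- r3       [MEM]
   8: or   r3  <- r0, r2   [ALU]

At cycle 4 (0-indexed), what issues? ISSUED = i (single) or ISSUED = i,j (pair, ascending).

ISSUED = 7

t=0 i0+i1:mul/and ; 2-wide
t=1 i2:ld ; no-port MEM/MEM
t=2 i3+i4:st/blt ; 2-wide
t=3 i5+i6:and/and ; 2-wide
t=4 i7:ld ; RAW r2
t=5 i8:or ; tail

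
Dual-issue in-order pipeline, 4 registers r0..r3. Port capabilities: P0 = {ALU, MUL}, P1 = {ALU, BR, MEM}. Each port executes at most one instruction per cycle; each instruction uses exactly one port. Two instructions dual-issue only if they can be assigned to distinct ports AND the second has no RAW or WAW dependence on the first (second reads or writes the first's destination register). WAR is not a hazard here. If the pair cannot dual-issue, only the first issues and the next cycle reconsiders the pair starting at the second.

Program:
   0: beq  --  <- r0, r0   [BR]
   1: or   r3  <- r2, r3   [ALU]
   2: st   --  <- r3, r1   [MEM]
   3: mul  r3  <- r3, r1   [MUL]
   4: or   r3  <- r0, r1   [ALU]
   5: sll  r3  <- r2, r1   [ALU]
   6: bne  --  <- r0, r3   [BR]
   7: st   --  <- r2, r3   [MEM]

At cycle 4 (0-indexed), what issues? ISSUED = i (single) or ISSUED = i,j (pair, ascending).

ISSUED = 6

c0: i0&i1 beq+or  pair
c1: i2&i3 st+mul  pair
c2: i4 or  WAW r3
c3: i5 sll  RAW r3
c4: i6 bne  no-port BR/MEM
c5: i7 st  tail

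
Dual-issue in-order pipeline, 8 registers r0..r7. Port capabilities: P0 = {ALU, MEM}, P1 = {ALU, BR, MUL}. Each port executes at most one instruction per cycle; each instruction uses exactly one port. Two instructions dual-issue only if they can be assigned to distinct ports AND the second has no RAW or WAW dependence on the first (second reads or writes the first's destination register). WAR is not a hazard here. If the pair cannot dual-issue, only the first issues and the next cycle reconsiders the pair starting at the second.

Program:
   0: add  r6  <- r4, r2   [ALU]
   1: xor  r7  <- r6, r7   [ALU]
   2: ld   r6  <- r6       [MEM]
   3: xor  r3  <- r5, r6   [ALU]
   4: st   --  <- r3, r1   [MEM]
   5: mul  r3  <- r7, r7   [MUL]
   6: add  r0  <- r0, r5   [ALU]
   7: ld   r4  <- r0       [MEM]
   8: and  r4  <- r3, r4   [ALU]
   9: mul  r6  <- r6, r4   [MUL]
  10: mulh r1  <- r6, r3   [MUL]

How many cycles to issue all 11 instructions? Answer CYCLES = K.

#0 head=0: add i0 RAW r6
#1 head=1: xor+ld i1,i2 2-wide
#2 head=3: xor i3 RAW r3
#3 head=4: st+mul i4,i5 2-wide
#4 head=6: add i6 RAW r0
#5 head=7: ld i7 RAW+WAW r4
#6 head=8: and i8 RAW r4
#7 head=9: mul i9 no-port MUL/MUL
#8 head=10: mulh i10 tail

CYCLES = 9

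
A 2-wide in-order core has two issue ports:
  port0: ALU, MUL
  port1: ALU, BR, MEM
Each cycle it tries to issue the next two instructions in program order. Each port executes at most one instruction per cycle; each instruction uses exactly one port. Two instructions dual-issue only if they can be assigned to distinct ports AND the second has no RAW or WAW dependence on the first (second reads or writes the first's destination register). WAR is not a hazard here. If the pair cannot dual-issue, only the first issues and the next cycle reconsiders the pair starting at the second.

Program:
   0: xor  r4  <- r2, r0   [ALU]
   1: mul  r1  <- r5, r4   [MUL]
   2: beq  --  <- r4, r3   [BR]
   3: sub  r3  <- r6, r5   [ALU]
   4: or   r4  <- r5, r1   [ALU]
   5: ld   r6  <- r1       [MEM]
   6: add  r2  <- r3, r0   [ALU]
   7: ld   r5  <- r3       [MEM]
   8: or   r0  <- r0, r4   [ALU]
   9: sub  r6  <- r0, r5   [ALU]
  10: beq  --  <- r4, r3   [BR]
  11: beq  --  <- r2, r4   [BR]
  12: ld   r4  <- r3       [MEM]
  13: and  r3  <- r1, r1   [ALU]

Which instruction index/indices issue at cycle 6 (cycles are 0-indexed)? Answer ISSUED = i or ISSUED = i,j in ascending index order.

[0] i0  xor  -- RAW r4
[1] i1&i2  mul;beq  -- dual
[2] i3&i4  sub;or  -- dual
[3] i5&i6  ld;add  -- dual
[4] i7&i8  ld;or  -- dual
[5] i9&i10  sub;beq  -- dual
[6] i11  beq  -- no-port BR/MEM
[7] i12&i13  ld;and  -- dual

ISSUED = 11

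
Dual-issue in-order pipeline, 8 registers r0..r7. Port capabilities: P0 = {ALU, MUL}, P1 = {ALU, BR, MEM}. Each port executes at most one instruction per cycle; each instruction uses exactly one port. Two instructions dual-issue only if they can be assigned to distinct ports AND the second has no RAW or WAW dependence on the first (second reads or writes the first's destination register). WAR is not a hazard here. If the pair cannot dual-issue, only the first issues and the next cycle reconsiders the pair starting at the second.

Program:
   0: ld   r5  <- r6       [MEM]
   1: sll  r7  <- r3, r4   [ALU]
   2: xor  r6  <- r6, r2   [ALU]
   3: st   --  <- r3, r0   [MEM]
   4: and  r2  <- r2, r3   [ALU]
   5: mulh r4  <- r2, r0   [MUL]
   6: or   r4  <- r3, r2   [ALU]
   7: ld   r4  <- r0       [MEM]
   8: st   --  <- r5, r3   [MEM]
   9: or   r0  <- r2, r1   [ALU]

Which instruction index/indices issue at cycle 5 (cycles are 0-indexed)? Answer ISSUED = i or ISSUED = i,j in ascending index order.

  cy0 -> i0+i1 (ld/sll) dual
  cy1 -> i2+i3 (xor/st) dual
  cy2 -> i4 (and) RAW r2
  cy3 -> i5 (mulh) WAW r4
  cy4 -> i6 (or) WAW r4
  cy5 -> i7 (ld) no-port MEM/MEM
  cy6 -> i8+i9 (st/or) dual

ISSUED = 7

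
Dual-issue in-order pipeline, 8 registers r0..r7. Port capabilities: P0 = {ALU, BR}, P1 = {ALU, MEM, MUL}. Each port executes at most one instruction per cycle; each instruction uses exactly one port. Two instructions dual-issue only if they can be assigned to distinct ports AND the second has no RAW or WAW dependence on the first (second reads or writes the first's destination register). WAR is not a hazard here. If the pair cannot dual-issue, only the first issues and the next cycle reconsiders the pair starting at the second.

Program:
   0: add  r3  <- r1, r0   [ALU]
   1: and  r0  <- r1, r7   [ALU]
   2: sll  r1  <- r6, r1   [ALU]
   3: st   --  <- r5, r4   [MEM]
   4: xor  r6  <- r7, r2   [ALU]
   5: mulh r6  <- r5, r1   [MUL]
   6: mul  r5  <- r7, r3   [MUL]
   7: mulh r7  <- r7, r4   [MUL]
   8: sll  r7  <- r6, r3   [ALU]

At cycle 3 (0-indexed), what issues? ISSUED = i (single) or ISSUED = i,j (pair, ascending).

ISSUED = 5

[0] i0&i1  add.ALU+and.ALU  -- 2-wide
[1] i2&i3  sll.ALU+st.MEM  -- 2-wide
[2] i4  xor.ALU  -- WAW r6
[3] i5  mulh.MUL  -- no-port MUL/MUL
[4] i6  mul.MUL  -- no-port MUL/MUL
[5] i7  mulh.MUL  -- WAW r7
[6] i8  sll.ALU  -- tail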